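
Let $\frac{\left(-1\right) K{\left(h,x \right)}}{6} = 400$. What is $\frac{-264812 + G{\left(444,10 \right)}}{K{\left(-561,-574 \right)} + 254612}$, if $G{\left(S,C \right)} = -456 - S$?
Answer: $- \frac{66428}{63053} \approx -1.0535$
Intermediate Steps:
$K{\left(h,x \right)} = -2400$ ($K{\left(h,x \right)} = \left(-6\right) 400 = -2400$)
$\frac{-264812 + G{\left(444,10 \right)}}{K{\left(-561,-574 \right)} + 254612} = \frac{-264812 - 900}{-2400 + 254612} = \frac{-264812 - 900}{252212} = \left(-264812 - 900\right) \frac{1}{252212} = \left(-265712\right) \frac{1}{252212} = - \frac{66428}{63053}$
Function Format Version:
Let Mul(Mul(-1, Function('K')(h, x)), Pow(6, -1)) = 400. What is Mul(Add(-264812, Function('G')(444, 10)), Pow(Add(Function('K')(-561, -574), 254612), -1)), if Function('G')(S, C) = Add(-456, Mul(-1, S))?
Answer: Rational(-66428, 63053) ≈ -1.0535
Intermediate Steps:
Function('K')(h, x) = -2400 (Function('K')(h, x) = Mul(-6, 400) = -2400)
Mul(Add(-264812, Function('G')(444, 10)), Pow(Add(Function('K')(-561, -574), 254612), -1)) = Mul(Add(-264812, Add(-456, Mul(-1, 444))), Pow(Add(-2400, 254612), -1)) = Mul(Add(-264812, Add(-456, -444)), Pow(252212, -1)) = Mul(Add(-264812, -900), Rational(1, 252212)) = Mul(-265712, Rational(1, 252212)) = Rational(-66428, 63053)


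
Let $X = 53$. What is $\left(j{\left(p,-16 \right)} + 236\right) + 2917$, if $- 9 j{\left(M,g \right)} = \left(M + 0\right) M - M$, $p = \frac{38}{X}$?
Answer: $\frac{26570521}{8427} \approx 3153.0$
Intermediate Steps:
$p = \frac{38}{53} \approx 0.71698$
$j{\left(M,g \right)} = - \frac{M^{2}}{9} + \frac{M}{9}$ ($j{\left(M,g \right)} = - \frac{\left(M + 0\right) M - M}{9} = - \frac{M M - M}{9} = - \frac{M^{2} - M}{9} = - \frac{M^{2}}{9} + \frac{M}{9}$)
$\left(j{\left(p,-16 \right)} + 236\right) + 2917 = \left(\frac{1}{9} \cdot \frac{38}{53} \left(1 - \frac{38}{53}\right) + 236\right) + 2917 = \left(\frac{1}{9} \cdot \frac{38}{53} \cdot \frac{15}{53} + 236\right) + 2917 = \left(\frac{190}{8427} + 236\right) + 2917 = \frac{1988962}{8427} + 2917 = \frac{26570521}{8427}$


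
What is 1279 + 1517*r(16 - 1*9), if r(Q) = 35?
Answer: 54374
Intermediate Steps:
1279 + 1517*r(16 - 1*9) = 1279 + 1517*35 = 1279 + 53095 = 54374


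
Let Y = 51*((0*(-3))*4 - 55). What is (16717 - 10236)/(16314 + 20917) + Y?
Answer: -104426474/37231 ≈ -2804.8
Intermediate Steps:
Y = -2805 (Y = 51*(0*4 - 55) = 51*(0 - 55) = 51*(-55) = -2805)
(16717 - 10236)/(16314 + 20917) + Y = (16717 - 10236)/(16314 + 20917) - 2805 = 6481/37231 - 2805 = -104426474/37231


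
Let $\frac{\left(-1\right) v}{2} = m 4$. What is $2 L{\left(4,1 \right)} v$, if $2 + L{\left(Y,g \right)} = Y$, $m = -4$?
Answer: $128$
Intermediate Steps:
$L{\left(Y,g \right)} = -2 + Y$
$v = 32$ ($v = - 2 \left(\left(-4\right) 4\right) = \left(-2\right) \left(-16\right) = 32$)
$2 L{\left(4,1 \right)} v = 2 \left(-2 + 4\right) 32 = 2 \cdot 2 \cdot 32 = 4 \cdot 32 = 128$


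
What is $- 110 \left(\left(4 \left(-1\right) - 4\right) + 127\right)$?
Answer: $-13090$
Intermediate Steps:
$- 110 \left(\left(4 \left(-1\right) - 4\right) + 127\right) = - 110 \left(\left(-4 - 4\right) + 127\right) = - 110 \left(-8 + 127\right) = \left(-110\right) 119 = -13090$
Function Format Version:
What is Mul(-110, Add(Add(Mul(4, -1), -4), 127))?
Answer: -13090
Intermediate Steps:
Mul(-110, Add(Add(Mul(4, -1), -4), 127)) = Mul(-110, Add(Add(-4, -4), 127)) = Mul(-110, Add(-8, 127)) = Mul(-110, 119) = -13090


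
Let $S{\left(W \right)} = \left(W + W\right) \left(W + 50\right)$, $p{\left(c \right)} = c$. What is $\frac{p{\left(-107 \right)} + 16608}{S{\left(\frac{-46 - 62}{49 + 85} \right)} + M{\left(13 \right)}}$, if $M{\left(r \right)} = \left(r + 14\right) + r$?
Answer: $- \frac{74072989}{176408} \approx -419.9$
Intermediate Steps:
$M{\left(r \right)} = 14 + 2 r$ ($M{\left(r \right)} = \left(14 + r\right) + r = 14 + 2 r$)
$S{\left(W \right)} = 2 W \left(50 + W\right)$
$\frac{p{\left(-107 \right)} + 16608}{S{\left(\frac{-46 - 62}{49 + 85} \right)} + M{\left(13 \right)}} = \frac{-107 + 16608}{2 \frac{-46 - 62}{49 + 85} \left(50 + \frac{-46 - 62}{49 + 85}\right) + \left(14 + 2 \cdot 13\right)} = \frac{16501}{2 \left(- \frac{108}{134}\right) \left(50 - \frac{108}{134}\right) + \left(14 + 26\right)} = \frac{16501}{2 \left(\left(-108\right) \frac{1}{134}\right) \left(50 - \frac{54}{67}\right) + 40} = \frac{16501}{2 \left(- \frac{54}{67}\right) \left(50 - \frac{54}{67}\right) + 40} = \frac{16501}{2 \left(- \frac{54}{67}\right) \frac{3296}{67} + 40} = \frac{16501}{- \frac{355968}{4489} + 40} = \frac{16501}{- \frac{176408}{4489}} = 16501 \left(- \frac{4489}{176408}\right) = - \frac{74072989}{176408}$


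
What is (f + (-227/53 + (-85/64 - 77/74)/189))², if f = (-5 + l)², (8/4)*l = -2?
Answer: 565560604456393225/562650544705536 ≈ 1005.2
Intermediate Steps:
l = -1 (l = (½)*(-2) = -1)
f = 36 (f = (-5 - 1)² = (-6)² = 36)
(f + (-227/53 + (-85/64 - 77/74)/189))² = (36 + (-227/53 + (-85/64 - 77/74)/189))² = (36 + (-227*1/53 + (-85*1/64 - 77*1/74)*(1/189)))² = (36 + (-227/53 + (-85/64 - 77/74)*(1/189)))² = (36 + (-227/53 - 5609/2368*1/189))² = (36 + (-227/53 - 5609/447552))² = (36 - 101891581/23720256)² = (752037635/23720256)² = 565560604456393225/562650544705536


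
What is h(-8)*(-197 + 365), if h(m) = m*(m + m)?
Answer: 21504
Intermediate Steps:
h(m) = 2*m² (h(m) = m*(2*m) = 2*m²)
h(-8)*(-197 + 365) = (2*(-8)²)*(-197 + 365) = (2*64)*168 = 128*168 = 21504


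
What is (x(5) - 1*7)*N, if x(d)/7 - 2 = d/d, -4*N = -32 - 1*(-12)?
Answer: 70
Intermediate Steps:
N = 5 (N = -(-32 - 1*(-12))/4 = -(-32 + 12)/4 = -1/4*(-20) = 5)
x(d) = 21 (x(d) = 14 + 7*(d/d) = 14 + 7*1 = 14 + 7 = 21)
(x(5) - 1*7)*N = (21 - 1*7)*5 = (21 - 7)*5 = 14*5 = 70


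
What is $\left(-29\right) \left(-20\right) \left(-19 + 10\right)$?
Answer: $-5220$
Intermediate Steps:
$\left(-29\right) \left(-20\right) \left(-19 + 10\right) = 580 \left(-9\right) = -5220$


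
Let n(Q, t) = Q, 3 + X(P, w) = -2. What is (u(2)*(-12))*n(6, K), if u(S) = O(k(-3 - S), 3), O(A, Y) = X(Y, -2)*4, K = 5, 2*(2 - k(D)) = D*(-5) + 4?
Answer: 1440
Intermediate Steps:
X(P, w) = -5 (X(P, w) = -3 - 2 = -5)
k(D) = 5*D/2 (k(D) = 2 - (D*(-5) + 4)/2 = 2 - (-5*D + 4)/2 = 2 - (4 - 5*D)/2 = 2 + (-2 + 5*D/2) = 5*D/2)
O(A, Y) = -20 (O(A, Y) = -5*4 = -20)
u(S) = -20
(u(2)*(-12))*n(6, K) = -20*(-12)*6 = 240*6 = 1440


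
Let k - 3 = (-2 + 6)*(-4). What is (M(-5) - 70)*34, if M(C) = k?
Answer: -2822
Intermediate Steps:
k = -13 (k = 3 + (-2 + 6)*(-4) = 3 + 4*(-4) = 3 - 16 = -13)
M(C) = -13
(M(-5) - 70)*34 = (-13 - 70)*34 = -83*34 = -2822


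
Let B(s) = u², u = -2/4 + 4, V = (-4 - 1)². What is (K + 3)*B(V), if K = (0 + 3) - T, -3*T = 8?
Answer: 637/6 ≈ 106.17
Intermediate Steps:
T = -8/3 (T = -⅓*8 = -8/3 ≈ -2.6667)
K = 17/3 (K = (0 + 3) - 1*(-8/3) = 3 + 8/3 = 17/3 ≈ 5.6667)
V = 25 (V = (-5)² = 25)
u = 7/2 (u = -2*¼ + 4 = -½ + 4 = 7/2 ≈ 3.5000)
B(s) = 49/4 (B(s) = (7/2)² = 49/4)
(K + 3)*B(V) = (17/3 + 3)*(49/4) = (26/3)*(49/4) = 637/6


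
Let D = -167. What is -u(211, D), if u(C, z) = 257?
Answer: -257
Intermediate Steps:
-u(211, D) = -1*257 = -257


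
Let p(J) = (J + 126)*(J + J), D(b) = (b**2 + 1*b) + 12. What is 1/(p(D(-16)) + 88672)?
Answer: 1/279184 ≈ 3.5819e-6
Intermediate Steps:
D(b) = 12 + b + b**2 (D(b) = (b**2 + b) + 12 = (b + b**2) + 12 = 12 + b + b**2)
p(J) = 2*J*(126 + J) (p(J) = (126 + J)*(2*J) = 2*J*(126 + J))
1/(p(D(-16)) + 88672) = 1/(2*(12 - 16 + (-16)**2)*(126 + (12 - 16 + (-16)**2)) + 88672) = 1/(2*(12 - 16 + 256)*(126 + (12 - 16 + 256)) + 88672) = 1/(2*252*(126 + 252) + 88672) = 1/(2*252*378 + 88672) = 1/(190512 + 88672) = 1/279184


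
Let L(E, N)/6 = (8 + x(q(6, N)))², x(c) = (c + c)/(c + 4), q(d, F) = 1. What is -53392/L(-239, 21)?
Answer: -166850/1323 ≈ -126.11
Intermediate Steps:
x(c) = 2*c/(4 + c) (x(c) = (2*c)/(4 + c) = 2*c/(4 + c))
L(E, N) = 10584/25 (L(E, N) = 6*(8 + 2*1/(4 + 1))² = 6*(8 + 2*1/5)² = 6*(8 + 2*1*(⅕))² = 6*(8 + ⅖)² = 6*(42/5)² = 6*(1764/25) = 10584/25)
-53392/L(-239, 21) = -53392/10584/25 = -53392*25/10584 = -166850/1323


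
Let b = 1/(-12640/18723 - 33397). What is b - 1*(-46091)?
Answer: 364821741422/7915249 ≈ 46091.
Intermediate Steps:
b = -237/7915249 (b = 1/(-12640*1/18723 - 33397) = 1/(-160/237 - 33397) = 1/(-7915249/237) = -237/7915249 ≈ -2.9942e-5)
b - 1*(-46091) = -237/7915249 - 1*(-46091) = -237/7915249 + 46091 = 364821741422/7915249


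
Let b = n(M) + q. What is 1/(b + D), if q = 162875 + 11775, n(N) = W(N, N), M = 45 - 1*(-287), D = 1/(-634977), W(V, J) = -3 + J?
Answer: 634977/111107640482 ≈ 5.7150e-6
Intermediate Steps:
D = -1/634977 ≈ -1.5749e-6
M = 332 (M = 45 + 287 = 332)
n(N) = -3 + N
q = 174650
b = 174979 (b = (-3 + 332) + 174650 = 329 + 174650 = 174979)
1/(b + D) = 1/(174979 - 1/634977) = 1/(111107640482/634977) = 634977/111107640482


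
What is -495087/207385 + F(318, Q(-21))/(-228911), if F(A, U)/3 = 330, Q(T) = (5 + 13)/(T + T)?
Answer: -113536171407/47472707735 ≈ -2.3916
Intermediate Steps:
Q(T) = 9/T (Q(T) = 18/((2*T)) = 18*(1/(2*T)) = 9/T)
F(A, U) = 990 (F(A, U) = 3*330 = 990)
-495087/207385 + F(318, Q(-21))/(-228911) = -495087/207385 + 990/(-228911) = -495087*1/207385 + 990*(-1/228911) = -495087/207385 - 990/228911 = -113536171407/47472707735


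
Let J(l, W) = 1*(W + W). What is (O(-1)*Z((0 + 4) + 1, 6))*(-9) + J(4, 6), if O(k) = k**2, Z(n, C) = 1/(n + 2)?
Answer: 75/7 ≈ 10.714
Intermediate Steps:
Z(n, C) = 1/(2 + n)
J(l, W) = 2*W (J(l, W) = 1*(2*W) = 2*W)
(O(-1)*Z((0 + 4) + 1, 6))*(-9) + J(4, 6) = ((-1)**2/(2 + ((0 + 4) + 1)))*(-9) + 2*6 = (1/(2 + (4 + 1)))*(-9) + 12 = (1/(2 + 5))*(-9) + 12 = (1/7)*(-9) + 12 = -9/7 + 12 = 75/7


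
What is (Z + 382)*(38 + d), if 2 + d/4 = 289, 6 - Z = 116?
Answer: 322592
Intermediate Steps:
Z = -110 (Z = 6 - 1*116 = 6 - 116 = -110)
d = 1148 (d = -8 + 4*289 = -8 + 1156 = 1148)
(Z + 382)*(38 + d) = (-110 + 382)*(38 + 1148) = 272*1186 = 322592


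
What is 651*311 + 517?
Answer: 202978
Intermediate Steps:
651*311 + 517 = 202461 + 517 = 202978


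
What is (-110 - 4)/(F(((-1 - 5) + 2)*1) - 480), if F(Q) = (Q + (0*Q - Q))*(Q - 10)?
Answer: 19/80 ≈ 0.23750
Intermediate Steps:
F(Q) = 0 (F(Q) = (Q + (0 - Q))*(-10 + Q) = (Q - Q)*(-10 + Q) = 0*(-10 + Q) = 0)
(-110 - 4)/(F(((-1 - 5) + 2)*1) - 480) = (-110 - 4)/(0 - 480) = -114/(-480) = -114*(-1/480) = 19/80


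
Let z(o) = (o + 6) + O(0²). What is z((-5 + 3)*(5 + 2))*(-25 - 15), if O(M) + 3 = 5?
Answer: 240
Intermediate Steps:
O(M) = 2 (O(M) = -3 + 5 = 2)
z(o) = 8 + o (z(o) = (o + 6) + 2 = (6 + o) + 2 = 8 + o)
z((-5 + 3)*(5 + 2))*(-25 - 15) = (8 + (-5 + 3)*(5 + 2))*(-25 - 15) = (8 - 2*7)*(-40) = (8 - 14)*(-40) = -6*(-40) = 240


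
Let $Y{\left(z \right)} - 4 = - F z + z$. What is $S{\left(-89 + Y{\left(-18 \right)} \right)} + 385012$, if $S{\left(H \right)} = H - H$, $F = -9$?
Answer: $385012$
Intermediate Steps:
$Y{\left(z \right)} = 4 + 10 z$ ($Y{\left(z \right)} = 4 + \left(\left(-1\right) \left(-9\right) z + z\right) = 4 + \left(9 z + z\right) = 4 + 10 z$)
$S{\left(H \right)} = 0$
$S{\left(-89 + Y{\left(-18 \right)} \right)} + 385012 = 0 + 385012 = 385012$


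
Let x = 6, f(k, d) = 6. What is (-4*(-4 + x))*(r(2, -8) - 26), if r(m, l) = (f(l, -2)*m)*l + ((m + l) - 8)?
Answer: 1088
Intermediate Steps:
r(m, l) = -8 + l + m + 6*l*m (r(m, l) = (6*m)*l + ((m + l) - 8) = 6*l*m + ((l + m) - 8) = 6*l*m + (-8 + l + m) = -8 + l + m + 6*l*m)
(-4*(-4 + x))*(r(2, -8) - 26) = (-4*(-4 + 6))*((-8 - 8 + 2 + 6*(-8)*2) - 26) = (-4*2)*((-8 - 8 + 2 - 96) - 26) = -8*(-110 - 26) = -8*(-136) = 1088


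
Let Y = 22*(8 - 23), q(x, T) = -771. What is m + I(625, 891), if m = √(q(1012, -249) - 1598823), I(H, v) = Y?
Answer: -330 + I*√1599594 ≈ -330.0 + 1264.8*I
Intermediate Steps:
Y = -330 (Y = 22*(-15) = -330)
I(H, v) = -330
m = I*√1599594 (m = √(-771 - 1598823) = √(-1599594) = I*√1599594 ≈ 1264.8*I)
m + I(625, 891) = I*√1599594 - 330 = -330 + I*√1599594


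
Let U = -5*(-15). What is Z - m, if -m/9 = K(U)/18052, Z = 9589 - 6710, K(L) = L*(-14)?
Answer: 25981129/9026 ≈ 2878.5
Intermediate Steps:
U = 75
K(L) = -14*L
Z = 2879
m = 4725/9026 (m = -9*(-14*75)/18052 = -(-9450)/18052 = -9*(-525/9026) = 4725/9026 ≈ 0.52349)
Z - m = 2879 - 1*4725/9026 = 2879 - 4725/9026 = 25981129/9026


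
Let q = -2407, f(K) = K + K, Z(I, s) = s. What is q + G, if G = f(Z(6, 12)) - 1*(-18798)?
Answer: 16415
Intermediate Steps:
f(K) = 2*K
G = 18822 (G = 2*12 - 1*(-18798) = 24 + 18798 = 18822)
q + G = -2407 + 18822 = 16415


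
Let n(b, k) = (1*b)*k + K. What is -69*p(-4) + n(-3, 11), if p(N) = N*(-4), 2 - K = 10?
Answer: -1145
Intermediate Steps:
K = -8 (K = 2 - 1*10 = 2 - 10 = -8)
p(N) = -4*N
n(b, k) = -8 + b*k (n(b, k) = (1*b)*k - 8 = b*k - 8 = -8 + b*k)
-69*p(-4) + n(-3, 11) = -(-276)*(-4) + (-8 - 3*11) = -69*16 + (-8 - 33) = -1104 - 41 = -1145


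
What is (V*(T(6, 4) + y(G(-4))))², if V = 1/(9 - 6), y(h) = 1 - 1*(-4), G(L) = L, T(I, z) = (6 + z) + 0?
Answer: 25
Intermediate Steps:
T(I, z) = 6 + z
y(h) = 5 (y(h) = 1 + 4 = 5)
V = ⅓ (V = 1/3 = ⅓ ≈ 0.33333)
(V*(T(6, 4) + y(G(-4))))² = (((6 + 4) + 5)/3)² = ((10 + 5)/3)² = ((⅓)*15)² = 5² = 25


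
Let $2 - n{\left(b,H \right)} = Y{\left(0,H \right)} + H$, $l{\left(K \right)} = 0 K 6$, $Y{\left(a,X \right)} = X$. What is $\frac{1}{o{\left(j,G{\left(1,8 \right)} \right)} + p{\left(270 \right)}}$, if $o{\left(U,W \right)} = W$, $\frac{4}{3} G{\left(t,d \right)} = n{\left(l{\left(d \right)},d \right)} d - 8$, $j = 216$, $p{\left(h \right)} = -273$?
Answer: $- \frac{1}{363} \approx -0.0027548$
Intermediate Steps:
$l{\left(K \right)} = 0$ ($l{\left(K \right)} = 0 \cdot 6 = 0$)
$n{\left(b,H \right)} = 2 - 2 H$ ($n{\left(b,H \right)} = 2 - \left(H + H\right) = 2 - 2 H$)
$G{\left(t,d \right)} = -6 + \frac{3 d \left(2 - 2 d\right)}{4}$ ($G{\left(t,d \right)} = \frac{3 \left(\left(2 - 2 d\right) d - 8\right)}{4} = \frac{3 \left(d \left(2 - 2 d\right) - 8\right)}{4} = \frac{3 \left(-8 + d \left(2 - 2 d\right)\right)}{4} = -6 + \frac{3 d \left(2 - 2 d\right)}{4}$)
$\frac{1}{o{\left(j,G{\left(1,8 \right)} \right)} + p{\left(270 \right)}} = \frac{1}{\left(-6 - 12 \left(-1 + 8\right)\right) - 273} = \frac{1}{\left(-6 - 12 \cdot 7\right) - 273} = \frac{1}{\left(-6 - 84\right) - 273} = \frac{1}{-90 - 273} = \frac{1}{-363} = - \frac{1}{363}$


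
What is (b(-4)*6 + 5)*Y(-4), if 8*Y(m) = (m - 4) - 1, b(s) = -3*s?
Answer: -693/8 ≈ -86.625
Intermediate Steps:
Y(m) = -5/8 + m/8 (Y(m) = ((m - 4) - 1)/8 = ((-4 + m) - 1)/8 = (-5 + m)/8 = -5/8 + m/8)
(b(-4)*6 + 5)*Y(-4) = (-3*(-4)*6 + 5)*(-5/8 + (⅛)*(-4)) = (12*6 + 5)*(-5/8 - ½) = (72 + 5)*(-9/8) = 77*(-9/8) = -693/8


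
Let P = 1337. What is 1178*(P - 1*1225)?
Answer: 131936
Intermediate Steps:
1178*(P - 1*1225) = 1178*(1337 - 1*1225) = 1178*(1337 - 1225) = 1178*112 = 131936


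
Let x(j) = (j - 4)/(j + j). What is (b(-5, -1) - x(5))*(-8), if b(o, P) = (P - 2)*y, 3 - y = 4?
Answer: -116/5 ≈ -23.200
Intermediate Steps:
y = -1 (y = 3 - 1*4 = 3 - 4 = -1)
b(o, P) = 2 - P (b(o, P) = (P - 2)*(-1) = (-2 + P)*(-1) = 2 - P)
x(j) = (-4 + j)/(2*j) (x(j) = (-4 + j)/((2*j)) = (-4 + j)*(1/(2*j)) = (-4 + j)/(2*j))
(b(-5, -1) - x(5))*(-8) = ((2 - 1*(-1)) - (-4 + 5)/(2*5))*(-8) = ((2 + 1) - 1/(2*5))*(-8) = (3 - 1*1/10)*(-8) = (3 - 1/10)*(-8) = (29/10)*(-8) = -116/5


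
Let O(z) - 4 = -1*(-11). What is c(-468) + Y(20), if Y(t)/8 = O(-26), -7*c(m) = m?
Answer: 1308/7 ≈ 186.86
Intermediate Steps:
c(m) = -m/7
O(z) = 15 (O(z) = 4 - 1*(-11) = 4 + 11 = 15)
Y(t) = 120 (Y(t) = 8*15 = 120)
c(-468) + Y(20) = -⅐*(-468) + 120 = 468/7 + 120 = 1308/7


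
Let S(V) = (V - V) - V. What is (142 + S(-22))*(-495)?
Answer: -81180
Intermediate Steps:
S(V) = -V (S(V) = 0 - V = -V)
(142 + S(-22))*(-495) = (142 - 1*(-22))*(-495) = (142 + 22)*(-495) = 164*(-495) = -81180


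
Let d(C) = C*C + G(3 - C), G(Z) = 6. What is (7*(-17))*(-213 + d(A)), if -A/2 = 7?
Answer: 1309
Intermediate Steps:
A = -14 (A = -2*7 = -14)
d(C) = 6 + C**2 (d(C) = C*C + 6 = C**2 + 6 = 6 + C**2)
(7*(-17))*(-213 + d(A)) = (7*(-17))*(-213 + (6 + (-14)**2)) = -119*(-213 + (6 + 196)) = -119*(-213 + 202) = -119*(-11) = 1309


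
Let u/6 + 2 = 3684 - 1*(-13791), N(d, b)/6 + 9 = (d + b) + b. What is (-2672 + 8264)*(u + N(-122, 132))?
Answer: 590716512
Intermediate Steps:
N(d, b) = -54 + 6*d + 12*b (N(d, b) = -54 + 6*((d + b) + b) = -54 + 6*((b + d) + b) = -54 + 6*(d + 2*b) = -54 + (6*d + 12*b) = -54 + 6*d + 12*b)
u = 104838 (u = -12 + 6*(3684 - 1*(-13791)) = -12 + 6*(3684 + 13791) = -12 + 6*17475 = -12 + 104850 = 104838)
(-2672 + 8264)*(u + N(-122, 132)) = (-2672 + 8264)*(104838 + (-54 + 6*(-122) + 12*132)) = 5592*(104838 + (-54 - 732 + 1584)) = 5592*(104838 + 798) = 5592*105636 = 590716512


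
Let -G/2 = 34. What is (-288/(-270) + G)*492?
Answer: -164656/5 ≈ -32931.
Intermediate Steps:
G = -68 (G = -2*34 = -68)
(-288/(-270) + G)*492 = (-288/(-270) - 68)*492 = (-288*(-1/270) - 68)*492 = (16/15 - 68)*492 = -1004/15*492 = -164656/5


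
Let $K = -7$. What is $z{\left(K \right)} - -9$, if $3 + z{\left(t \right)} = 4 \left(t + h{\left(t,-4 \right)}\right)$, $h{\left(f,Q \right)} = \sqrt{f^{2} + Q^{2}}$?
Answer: $-22 + 4 \sqrt{65} \approx 10.249$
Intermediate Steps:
$h{\left(f,Q \right)} = \sqrt{Q^{2} + f^{2}}$
$z{\left(t \right)} = -3 + 4 t + 4 \sqrt{16 + t^{2}}$ ($z{\left(t \right)} = -3 + 4 \left(t + \sqrt{\left(-4\right)^{2} + t^{2}}\right) = -3 + 4 \left(t + \sqrt{16 + t^{2}}\right) = -3 + \left(4 t + 4 \sqrt{16 + t^{2}}\right) = -3 + 4 t + 4 \sqrt{16 + t^{2}}$)
$z{\left(K \right)} - -9 = \left(-3 + 4 \left(-7\right) + 4 \sqrt{16 + \left(-7\right)^{2}}\right) - -9 = \left(-3 - 28 + 4 \sqrt{16 + 49}\right) + 9 = \left(-3 - 28 + 4 \sqrt{65}\right) + 9 = \left(-31 + 4 \sqrt{65}\right) + 9 = -22 + 4 \sqrt{65}$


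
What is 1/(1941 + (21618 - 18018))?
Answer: 1/5541 ≈ 0.00018047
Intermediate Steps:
1/(1941 + (21618 - 18018)) = 1/(1941 + 3600) = 1/5541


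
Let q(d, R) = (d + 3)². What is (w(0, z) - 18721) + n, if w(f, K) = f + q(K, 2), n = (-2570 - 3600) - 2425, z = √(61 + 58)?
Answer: -27188 + 6*√119 ≈ -27123.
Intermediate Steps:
q(d, R) = (3 + d)²
z = √119 ≈ 10.909
n = -8595 (n = -6170 - 2425 = -8595)
w(f, K) = f + (3 + K)²
(w(0, z) - 18721) + n = ((0 + (3 + √119)²) - 18721) - 8595 = ((3 + √119)² - 18721) - 8595 = (-18721 + (3 + √119)²) - 8595 = -27316 + (3 + √119)²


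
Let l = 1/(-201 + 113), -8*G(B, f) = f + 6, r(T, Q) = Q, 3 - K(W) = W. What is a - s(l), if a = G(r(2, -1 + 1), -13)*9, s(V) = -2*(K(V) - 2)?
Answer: 871/88 ≈ 9.8977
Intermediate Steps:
K(W) = 3 - W
G(B, f) = -¾ - f/8 (G(B, f) = -(f + 6)/8 = -(6 + f)/8 = -¾ - f/8)
l = -1/88 (l = 1/(-88) = -1/88 ≈ -0.011364)
s(V) = -2 + 2*V (s(V) = -2*((3 - V) - 2) = -2*(1 - V) = -2 + 2*V)
a = 63/8 (a = (-¾ - ⅛*(-13))*9 = (-¾ + 13/8)*9 = (7/8)*9 = 63/8 ≈ 7.8750)
a - s(l) = 63/8 - (-2 + 2*(-1/88)) = 63/8 - (-2 - 1/44) = 63/8 - 1*(-89/44) = 63/8 + 89/44 = 871/88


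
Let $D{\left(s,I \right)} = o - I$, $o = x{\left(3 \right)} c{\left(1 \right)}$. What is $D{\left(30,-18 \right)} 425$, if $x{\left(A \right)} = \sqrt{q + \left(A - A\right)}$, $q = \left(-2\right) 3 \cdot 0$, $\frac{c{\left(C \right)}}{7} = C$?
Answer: $7650$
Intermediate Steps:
$c{\left(C \right)} = 7 C$
$q = 0$ ($q = \left(-6\right) 0 = 0$)
$x{\left(A \right)} = 0$ ($x{\left(A \right)} = \sqrt{0 + \left(A - A\right)} = \sqrt{0 + 0} = \sqrt{0} = 0$)
$o = 0$ ($o = 0 \cdot 7 \cdot 1 = 0 \cdot 7 = 0$)
$D{\left(s,I \right)} = - I$ ($D{\left(s,I \right)} = 0 - I = - I$)
$D{\left(30,-18 \right)} 425 = \left(-1\right) \left(-18\right) 425 = 18 \cdot 425 = 7650$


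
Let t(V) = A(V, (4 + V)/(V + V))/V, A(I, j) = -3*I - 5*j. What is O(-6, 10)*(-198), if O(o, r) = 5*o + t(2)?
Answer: 14553/2 ≈ 7276.5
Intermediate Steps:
A(I, j) = -5*j - 3*I
t(V) = (-3*V - 5*(4 + V)/(2*V))/V (t(V) = (-5*(4 + V)/(V + V) - 3*V)/V = (-5*(4 + V)/(2*V) - 3*V)/V = (-3*V - 5*(4 + V)/(2*V))/V)
O(o, r) = -27/4 + 5*o (O(o, r) = 5*o + (-3 - 10/2² - 5/2/2) = 5*o + (-3 - 10*¼ - 5/2*½) = 5*o + (-3 - 5/2 - 5/4) = 5*o - 27/4 = -27/4 + 5*o)
O(-6, 10)*(-198) = (-27/4 + 5*(-6))*(-198) = (-27/4 - 30)*(-198) = -147/4*(-198) = 14553/2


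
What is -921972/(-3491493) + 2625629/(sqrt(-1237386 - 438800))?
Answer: 307324/1163831 - 2625629*I*sqrt(1676186)/1676186 ≈ 0.26406 - 2028.0*I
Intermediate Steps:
-921972/(-3491493) + 2625629/(sqrt(-1237386 - 438800)) = -921972*(-1/3491493) + 2625629/(sqrt(-1676186)) = 307324/1163831 + 2625629/((I*sqrt(1676186))) = 307324/1163831 + 2625629*(-I*sqrt(1676186)/1676186) = 307324/1163831 - 2625629*I*sqrt(1676186)/1676186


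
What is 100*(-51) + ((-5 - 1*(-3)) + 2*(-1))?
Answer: -5104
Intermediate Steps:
100*(-51) + ((-5 - 1*(-3)) + 2*(-1)) = -5100 + ((-5 + 3) - 2) = -5100 + (-2 - 2) = -5100 - 4 = -5104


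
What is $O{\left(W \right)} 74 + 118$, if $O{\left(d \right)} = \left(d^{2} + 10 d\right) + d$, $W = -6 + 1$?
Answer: $-2102$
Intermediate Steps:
$W = -5$
$O{\left(d \right)} = d^{2} + 11 d$
$O{\left(W \right)} 74 + 118 = - 5 \left(11 - 5\right) 74 + 118 = \left(-5\right) 6 \cdot 74 + 118 = \left(-30\right) 74 + 118 = -2220 + 118 = -2102$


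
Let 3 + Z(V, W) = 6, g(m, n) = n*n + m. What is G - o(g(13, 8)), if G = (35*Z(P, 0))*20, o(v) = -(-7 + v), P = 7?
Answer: 2170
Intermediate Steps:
g(m, n) = m + n**2 (g(m, n) = n**2 + m = m + n**2)
Z(V, W) = 3 (Z(V, W) = -3 + 6 = 3)
o(v) = 7 - v
G = 2100 (G = (35*3)*20 = 105*20 = 2100)
G - o(g(13, 8)) = 2100 - (7 - (13 + 8**2)) = 2100 - (7 - (13 + 64)) = 2100 - (7 - 1*77) = 2100 - (7 - 77) = 2100 - 1*(-70) = 2100 + 70 = 2170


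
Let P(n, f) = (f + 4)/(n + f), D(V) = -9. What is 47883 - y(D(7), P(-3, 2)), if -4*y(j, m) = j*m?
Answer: 95793/2 ≈ 47897.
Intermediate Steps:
P(n, f) = (4 + f)/(f + n)
y(j, m) = -j*m/4
47883 - y(D(7), P(-3, 2)) = 47883 - (-1)*(-9)*(4 + 2)/(2 - 3)/4 = 47883 - (-1)*(-9)*6/(-1)/4 = 47883 - (-1)*(-9)*(-1*6)/4 = 47883 - (-1)*(-9)*(-6)/4 = 47883 - 1*(-27/2) = 47883 + 27/2 = 95793/2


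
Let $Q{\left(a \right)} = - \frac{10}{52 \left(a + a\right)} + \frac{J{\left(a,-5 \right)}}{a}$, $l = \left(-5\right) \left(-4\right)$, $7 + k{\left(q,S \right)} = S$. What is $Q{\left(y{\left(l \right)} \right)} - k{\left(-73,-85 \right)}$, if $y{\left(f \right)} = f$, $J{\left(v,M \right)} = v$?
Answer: $\frac{19343}{208} \approx 92.995$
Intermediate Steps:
$k{\left(q,S \right)} = -7 + S$
$l = 20$
$Q{\left(a \right)} = 1 - \frac{5}{52 a}$ ($Q{\left(a \right)} = - \frac{10}{52 \left(a + a\right)} + \frac{a}{a} = - \frac{10}{52 \cdot 2 a} + 1 = - \frac{10}{104 a} + 1 = - 10 \frac{1}{104 a} + 1 = - \frac{5}{52 a} + 1 = 1 - \frac{5}{52 a}$)
$Q{\left(y{\left(l \right)} \right)} - k{\left(-73,-85 \right)} = \frac{- \frac{5}{52} + 20}{20} - \left(-7 - 85\right) = \frac{1}{20} \cdot \frac{1035}{52} - -92 = \frac{207}{208} + 92 = \frac{19343}{208}$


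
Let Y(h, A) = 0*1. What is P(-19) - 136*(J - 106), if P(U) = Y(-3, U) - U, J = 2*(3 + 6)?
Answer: 11987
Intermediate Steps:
Y(h, A) = 0
J = 18 (J = 2*9 = 18)
P(U) = -U (P(U) = 0 - U = -U)
P(-19) - 136*(J - 106) = -1*(-19) - 136*(18 - 106) = 19 - 136*(-88) = 19 + 11968 = 11987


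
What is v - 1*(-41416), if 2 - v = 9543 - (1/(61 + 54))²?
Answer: 421546876/13225 ≈ 31875.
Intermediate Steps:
v = -126179724/13225 (v = 2 - (9543 - (1/(61 + 54))²) = 2 - (9543 - (1/115)²) = 2 - (9543 - 1*1/13225) = 2 - (9543 - 1/13225) = 2 - 1*126206174/13225 = 2 - 126206174/13225 = -126179724/13225 ≈ -9541.0)
v - 1*(-41416) = -126179724/13225 - 1*(-41416) = -126179724/13225 + 41416 = 421546876/13225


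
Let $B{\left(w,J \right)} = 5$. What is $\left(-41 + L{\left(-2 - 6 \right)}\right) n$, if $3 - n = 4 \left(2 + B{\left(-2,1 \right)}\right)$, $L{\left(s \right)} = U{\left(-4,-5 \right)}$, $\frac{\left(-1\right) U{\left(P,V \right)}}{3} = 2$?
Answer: $1175$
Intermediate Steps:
$U{\left(P,V \right)} = -6$ ($U{\left(P,V \right)} = \left(-3\right) 2 = -6$)
$L{\left(s \right)} = -6$
$n = -25$ ($n = 3 - 4 \left(2 + 5\right) = 3 - 4 \cdot 7 = 3 - 28 = -25$)
$\left(-41 + L{\left(-2 - 6 \right)}\right) n = \left(-41 - 6\right) \left(-25\right) = \left(-47\right) \left(-25\right) = 1175$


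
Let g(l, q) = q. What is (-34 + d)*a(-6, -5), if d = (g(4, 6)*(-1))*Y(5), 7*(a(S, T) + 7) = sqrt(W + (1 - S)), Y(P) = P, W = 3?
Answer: 448 - 64*sqrt(10)/7 ≈ 419.09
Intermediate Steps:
a(S, T) = -7 + sqrt(4 - S)/7 (a(S, T) = -7 + sqrt(3 + (1 - S))/7 = -7 + sqrt(4 - S)/7)
d = -30 (d = (6*(-1))*5 = -6*5 = -30)
(-34 + d)*a(-6, -5) = (-34 - 30)*(-7 + sqrt(4 - 1*(-6))/7) = -64*(-7 + sqrt(4 + 6)/7) = -64*(-7 + sqrt(10)/7) = 448 - 64*sqrt(10)/7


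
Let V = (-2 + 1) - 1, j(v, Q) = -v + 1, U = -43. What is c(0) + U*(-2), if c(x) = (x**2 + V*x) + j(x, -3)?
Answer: 87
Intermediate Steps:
j(v, Q) = 1 - v
V = -2 (V = -1 - 1 = -2)
c(x) = 1 + x**2 - 3*x (c(x) = (x**2 - 2*x) + (1 - x) = 1 + x**2 - 3*x)
c(0) + U*(-2) = (1 + 0**2 - 3*0) - 43*(-2) = (1 + 0 + 0) + 86 = 1 + 86 = 87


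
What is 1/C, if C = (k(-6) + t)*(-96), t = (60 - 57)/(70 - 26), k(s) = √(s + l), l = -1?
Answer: -11/108488 + 121*I*√7/81366 ≈ -0.00010139 + 0.0039345*I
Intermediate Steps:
k(s) = √(-1 + s) (k(s) = √(s - 1) = √(-1 + s))
t = 3/44 ≈ 0.068182
C = -72/11 - 96*I*√7 (C = (√(-1 - 6) + 3/44)*(-96) = (√(-7) + 3/44)*(-96) = (I*√7 + 3/44)*(-96) = (3/44 + I*√7)*(-96) = -72/11 - 96*I*√7 ≈ -6.5455 - 253.99*I)
1/C = 1/(-72/11 - 96*I*√7)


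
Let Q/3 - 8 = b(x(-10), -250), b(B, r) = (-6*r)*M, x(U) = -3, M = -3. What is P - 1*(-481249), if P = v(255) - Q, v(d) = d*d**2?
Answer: 17076100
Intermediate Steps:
v(d) = d**3
b(B, r) = 18*r (b(B, r) = -6*r*(-3) = 18*r)
Q = -13476 (Q = 24 + 3*(18*(-250)) = 24 + 3*(-4500) = 24 - 13500 = -13476)
P = 16594851 (P = 255**3 - 1*(-13476) = 16581375 + 13476 = 16594851)
P - 1*(-481249) = 16594851 - 1*(-481249) = 16594851 + 481249 = 17076100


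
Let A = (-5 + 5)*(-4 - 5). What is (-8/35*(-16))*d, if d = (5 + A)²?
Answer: 640/7 ≈ 91.429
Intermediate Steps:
A = 0 (A = 0*(-9) = 0)
d = 25 (d = (5 + 0)² = 5² = 25)
(-8/35*(-16))*d = (-8/35*(-16))*25 = (-8*1/35*(-16))*25 = -8/35*(-16)*25 = (128/35)*25 = 640/7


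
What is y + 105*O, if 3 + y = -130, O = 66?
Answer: 6797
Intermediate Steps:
y = -133 (y = -3 - 130 = -133)
y + 105*O = -133 + 105*66 = -133 + 6930 = 6797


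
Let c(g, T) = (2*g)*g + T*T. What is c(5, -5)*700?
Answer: 52500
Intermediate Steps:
c(g, T) = T**2 + 2*g**2 (c(g, T) = 2*g**2 + T**2 = T**2 + 2*g**2)
c(5, -5)*700 = ((-5)**2 + 2*5**2)*700 = (25 + 2*25)*700 = (25 + 50)*700 = 75*700 = 52500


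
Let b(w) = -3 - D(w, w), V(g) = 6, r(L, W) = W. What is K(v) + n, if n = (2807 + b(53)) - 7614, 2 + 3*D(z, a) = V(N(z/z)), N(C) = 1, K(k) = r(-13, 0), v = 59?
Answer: -14434/3 ≈ -4811.3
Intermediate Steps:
K(k) = 0
D(z, a) = 4/3 (D(z, a) = -⅔ + (⅓)*6 = -⅔ + 2 = 4/3)
b(w) = -13/3 (b(w) = -3 - 1*4/3 = -3 - 4/3 = -13/3)
n = -14434/3 (n = (2807 - 13/3) - 7614 = 8408/3 - 7614 = -14434/3 ≈ -4811.3)
K(v) + n = 0 - 14434/3 = -14434/3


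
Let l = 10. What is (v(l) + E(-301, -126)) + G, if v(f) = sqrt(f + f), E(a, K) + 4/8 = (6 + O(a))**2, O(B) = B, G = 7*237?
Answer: 177367/2 + 2*sqrt(5) ≈ 88688.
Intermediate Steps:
G = 1659
E(a, K) = -1/2 + (6 + a)**2
v(f) = sqrt(2)*sqrt(f) (v(f) = sqrt(2*f) = sqrt(2)*sqrt(f))
(v(l) + E(-301, -126)) + G = (sqrt(2)*sqrt(10) + (-1/2 + (6 - 301)**2)) + 1659 = (2*sqrt(5) + (-1/2 + (-295)**2)) + 1659 = (2*sqrt(5) + (-1/2 + 87025)) + 1659 = (2*sqrt(5) + 174049/2) + 1659 = (174049/2 + 2*sqrt(5)) + 1659 = 177367/2 + 2*sqrt(5)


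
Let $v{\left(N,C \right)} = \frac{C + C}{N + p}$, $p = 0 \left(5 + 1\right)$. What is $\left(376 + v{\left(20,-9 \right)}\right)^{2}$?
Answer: $\frac{14070001}{100} \approx 1.407 \cdot 10^{5}$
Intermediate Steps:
$p = 0$ ($p = 0 \cdot 6 = 0$)
$v{\left(N,C \right)} = \frac{2 C}{N}$ ($v{\left(N,C \right)} = \frac{C + C}{N + 0} = \frac{2 C}{N}$)
$\left(376 + v{\left(20,-9 \right)}\right)^{2} = \left(376 + 2 \left(-9\right) \frac{1}{20}\right)^{2} = \left(376 - \frac{9}{10}\right)^{2} = \left(\frac{3751}{10}\right)^{2} = \frac{14070001}{100}$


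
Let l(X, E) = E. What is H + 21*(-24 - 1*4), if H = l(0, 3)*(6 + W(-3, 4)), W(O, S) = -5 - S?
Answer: -597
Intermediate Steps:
H = -9 (H = 3*(6 + (-5 - 1*4)) = 3*(6 + (-5 - 4)) = 3*(6 - 9) = 3*(-3) = -9)
H + 21*(-24 - 1*4) = -9 + 21*(-24 - 1*4) = -9 + 21*(-24 - 4) = -9 + 21*(-28) = -9 - 588 = -597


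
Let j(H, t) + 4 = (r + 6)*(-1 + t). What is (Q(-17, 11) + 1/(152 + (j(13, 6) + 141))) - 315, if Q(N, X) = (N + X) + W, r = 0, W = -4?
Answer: -103674/319 ≈ -325.00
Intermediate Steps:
j(H, t) = -10 + 6*t (j(H, t) = -4 + (0 + 6)*(-1 + t) = -4 + 6*(-1 + t) = -4 + (-6 + 6*t) = -10 + 6*t)
Q(N, X) = -4 + N + X (Q(N, X) = (N + X) - 4 = -4 + N + X)
(Q(-17, 11) + 1/(152 + (j(13, 6) + 141))) - 315 = ((-4 - 17 + 11) + 1/(152 + ((-10 + 6*6) + 141))) - 315 = (-10 + 1/(152 + ((-10 + 36) + 141))) - 315 = (-10 + 1/(152 + (26 + 141))) - 315 = (-10 + 1/(152 + 167)) - 315 = (-10 + 1/319) - 315 = -3189/319 - 315 = -103674/319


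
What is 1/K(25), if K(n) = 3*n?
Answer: 1/75 ≈ 0.013333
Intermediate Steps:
1/K(25) = 1/(3*25) = 1/75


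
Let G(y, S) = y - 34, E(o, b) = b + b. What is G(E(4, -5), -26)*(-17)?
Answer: 748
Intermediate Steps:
E(o, b) = 2*b
G(y, S) = -34 + y
G(E(4, -5), -26)*(-17) = (-34 + 2*(-5))*(-17) = (-34 - 10)*(-17) = -44*(-17) = 748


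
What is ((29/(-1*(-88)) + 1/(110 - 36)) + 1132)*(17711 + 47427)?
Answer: 120078939221/1628 ≈ 7.3759e+7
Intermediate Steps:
((29/(-1*(-88)) + 1/(110 - 36)) + 1132)*(17711 + 47427) = ((29/88 + 1/74) + 1132)*65138 = (1117/3256 + 1132)*65138 = (3686909/3256)*65138 = 120078939221/1628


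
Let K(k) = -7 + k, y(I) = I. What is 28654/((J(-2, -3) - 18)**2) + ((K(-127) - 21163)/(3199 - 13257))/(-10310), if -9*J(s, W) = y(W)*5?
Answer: 26742206136183/248978849980 ≈ 107.41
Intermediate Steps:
J(s, W) = -5*W/9 (J(s, W) = -W*5/9 = -5*W/9)
28654/((J(-2, -3) - 18)**2) + ((K(-127) - 21163)/(3199 - 13257))/(-10310) = 28654/((-5/9*(-3) - 18)**2) + (((-7 - 127) - 21163)/(3199 - 13257))/(-10310) = 28654/((5/3 - 18)**2) + ((-134 - 21163)/(-10058))*(-1/10310) = 28654/((-49/3)**2) - 21297*(-1/10058)*(-1/10310) = 28654/(2401/9) + (21297/10058)*(-1/10310) = 28654*(9/2401) - 21297/103697980 = 257886/2401 - 21297/103697980 = 26742206136183/248978849980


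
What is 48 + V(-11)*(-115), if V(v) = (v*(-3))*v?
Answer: 41793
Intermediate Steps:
V(v) = -3*v**2 (V(v) = (-3*v)*v = -3*v**2)
48 + V(-11)*(-115) = 48 - 3*(-11)**2*(-115) = 48 - 3*121*(-115) = 48 - 363*(-115) = 48 + 41745 = 41793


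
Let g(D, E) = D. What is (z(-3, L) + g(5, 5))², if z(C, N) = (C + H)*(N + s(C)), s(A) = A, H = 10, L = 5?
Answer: 361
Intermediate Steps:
z(C, N) = (10 + C)*(C + N) (z(C, N) = (C + 10)*(N + C) = (10 + C)*(C + N))
(z(-3, L) + g(5, 5))² = (((-3)² + 10*(-3) + 10*5 - 3*5) + 5)² = ((9 - 30 + 50 - 15) + 5)² = (14 + 5)² = 19² = 361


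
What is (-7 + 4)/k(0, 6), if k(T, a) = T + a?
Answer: -½ ≈ -0.50000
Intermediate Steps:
(-7 + 4)/k(0, 6) = (-7 + 4)/(0 + 6) = -3/6 = -3*⅙ = -½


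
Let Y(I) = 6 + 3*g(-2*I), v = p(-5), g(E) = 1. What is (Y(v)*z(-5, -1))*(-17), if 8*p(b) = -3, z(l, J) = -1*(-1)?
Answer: -153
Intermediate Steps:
z(l, J) = 1
p(b) = -3/8 (p(b) = (1/8)*(-3) = -3/8)
v = -3/8 ≈ -0.37500
Y(I) = 9 (Y(I) = 6 + 3*1 = 6 + 3 = 9)
(Y(v)*z(-5, -1))*(-17) = (9*1)*(-17) = 9*(-17) = -153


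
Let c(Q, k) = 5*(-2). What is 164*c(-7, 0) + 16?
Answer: -1624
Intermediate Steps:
c(Q, k) = -10
164*c(-7, 0) + 16 = 164*(-10) + 16 = -1640 + 16 = -1624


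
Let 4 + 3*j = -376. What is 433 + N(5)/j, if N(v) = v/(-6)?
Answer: 65817/152 ≈ 433.01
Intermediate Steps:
N(v) = -v/6 (N(v) = v*(-⅙) = -v/6)
j = -380/3 (j = -4/3 + (⅓)*(-376) = -4/3 - 376/3 = -380/3 ≈ -126.67)
433 + N(5)/j = 433 + (-⅙*5)/(-380/3) = 433 - 3/380*(-⅚) = 433 + 1/152 = 65817/152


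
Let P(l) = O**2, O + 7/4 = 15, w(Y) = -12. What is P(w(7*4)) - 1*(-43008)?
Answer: 690937/16 ≈ 43184.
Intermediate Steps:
O = 53/4 (O = -7/4 + 15 = 53/4 ≈ 13.250)
P(l) = 2809/16 (P(l) = (53/4)**2 = 2809/16)
P(w(7*4)) - 1*(-43008) = 2809/16 - 1*(-43008) = 2809/16 + 43008 = 690937/16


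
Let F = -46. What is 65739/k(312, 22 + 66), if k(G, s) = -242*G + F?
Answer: -65739/75550 ≈ -0.87014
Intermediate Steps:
k(G, s) = -46 - 242*G (k(G, s) = -242*G - 46 = -46 - 242*G)
65739/k(312, 22 + 66) = 65739/(-46 - 242*312) = 65739/(-46 - 75504) = 65739/(-75550) = 65739*(-1/75550) = -65739/75550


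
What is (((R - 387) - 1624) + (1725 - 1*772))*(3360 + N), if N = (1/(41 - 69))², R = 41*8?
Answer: -961497965/392 ≈ -2.4528e+6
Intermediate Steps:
R = 328
N = 1/784 (N = (1/(-28))² = (-1/28)² = 1/784 ≈ 0.0012755)
(((R - 387) - 1624) + (1725 - 1*772))*(3360 + N) = (((328 - 387) - 1624) + (1725 - 1*772))*(3360 + 1/784) = ((-59 - 1624) + (1725 - 772))*(2634241/784) = (-1683 + 953)*(2634241/784) = -730*2634241/784 = -961497965/392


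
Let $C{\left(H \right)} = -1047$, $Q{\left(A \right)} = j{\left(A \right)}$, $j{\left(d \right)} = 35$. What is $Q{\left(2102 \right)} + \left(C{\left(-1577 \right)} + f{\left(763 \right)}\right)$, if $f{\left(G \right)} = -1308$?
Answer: $-2320$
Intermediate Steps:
$Q{\left(A \right)} = 35$
$Q{\left(2102 \right)} + \left(C{\left(-1577 \right)} + f{\left(763 \right)}\right) = 35 - 2355 = -2320$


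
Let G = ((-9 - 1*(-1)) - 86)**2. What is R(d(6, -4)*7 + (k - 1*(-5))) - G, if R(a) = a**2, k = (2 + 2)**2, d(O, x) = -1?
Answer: -8640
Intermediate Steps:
k = 16 (k = 4**2 = 16)
G = 8836 (G = ((-9 + 1) - 86)**2 = (-8 - 86)**2 = (-94)**2 = 8836)
R(d(6, -4)*7 + (k - 1*(-5))) - G = (-1*7 + (16 - 1*(-5)))**2 - 1*8836 = (-7 + (16 + 5))**2 - 8836 = (-7 + 21)**2 - 8836 = 14**2 - 8836 = 196 - 8836 = -8640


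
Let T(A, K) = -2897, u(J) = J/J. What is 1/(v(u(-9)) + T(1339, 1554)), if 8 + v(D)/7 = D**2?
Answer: -1/2946 ≈ -0.00033944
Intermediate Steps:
u(J) = 1
v(D) = -56 + 7*D**2
1/(v(u(-9)) + T(1339, 1554)) = 1/((-56 + 7*1**2) - 2897) = 1/((-56 + 7*1) - 2897) = 1/((-56 + 7) - 2897) = 1/(-49 - 2897) = 1/(-2946) = -1/2946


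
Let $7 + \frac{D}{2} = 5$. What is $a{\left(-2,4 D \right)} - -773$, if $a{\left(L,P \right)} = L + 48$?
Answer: $819$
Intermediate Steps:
$D = -4$ ($D = -14 + 2 \cdot 5 = -14 + 10 = -4$)
$a{\left(L,P \right)} = 48 + L$
$a{\left(-2,4 D \right)} - -773 = \left(48 - 2\right) - -773 = 46 + 773 = 819$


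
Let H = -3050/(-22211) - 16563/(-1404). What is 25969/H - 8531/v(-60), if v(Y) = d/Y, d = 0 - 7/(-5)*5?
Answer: 65388038341344/868380317 ≈ 75299.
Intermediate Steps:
d = 7 (d = 0 - 7*(-⅕)*5 = 0 + (7/5)*5 = 0 + 7 = 7)
v(Y) = 7/Y
H = 124054331/10394748 (H = -3050*(-1/22211) - 16563*(-1/1404) = 3050/22211 + 5521/468 = 124054331/10394748 ≈ 11.934)
25969/H - 8531/v(-60) = 25969/(124054331/10394748) - 8531/(7/(-60)) = 25969*(10394748/124054331) - 8531/(7*(-1/60)) = 269941210812/124054331 - 8531/(-7/60) = 269941210812/124054331 - 8531*(-60/7) = 269941210812/124054331 + 511860/7 = 65388038341344/868380317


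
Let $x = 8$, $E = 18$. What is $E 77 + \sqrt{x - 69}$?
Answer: $1386 + i \sqrt{61} \approx 1386.0 + 7.8102 i$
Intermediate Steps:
$E 77 + \sqrt{x - 69} = 18 \cdot 77 + \sqrt{8 - 69} = 1386 + \sqrt{-61} = 1386 + i \sqrt{61}$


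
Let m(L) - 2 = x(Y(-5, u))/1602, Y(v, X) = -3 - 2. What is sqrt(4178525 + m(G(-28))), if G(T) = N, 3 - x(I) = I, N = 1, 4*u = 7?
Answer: sqrt(297883011659)/267 ≈ 2044.1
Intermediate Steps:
u = 7/4 (u = (1/4)*7 = 7/4 ≈ 1.7500)
Y(v, X) = -5
x(I) = 3 - I
G(T) = 1
m(L) = 1606/801 (m(L) = 2 + (3 - 1*(-5))/1602 = 2 + (3 + 5)*(1/1602) = 2 + 8*(1/1602) = 2 + 4/801 = 1606/801)
sqrt(4178525 + m(G(-28))) = sqrt(4178525 + 1606/801) = sqrt(3347000131/801) = sqrt(297883011659)/267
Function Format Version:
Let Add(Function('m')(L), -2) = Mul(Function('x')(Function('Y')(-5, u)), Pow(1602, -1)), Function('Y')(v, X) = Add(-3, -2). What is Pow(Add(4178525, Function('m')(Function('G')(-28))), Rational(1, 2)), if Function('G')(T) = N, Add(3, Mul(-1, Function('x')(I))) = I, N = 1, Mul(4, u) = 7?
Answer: Mul(Rational(1, 267), Pow(297883011659, Rational(1, 2))) ≈ 2044.1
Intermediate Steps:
u = Rational(7, 4) (u = Mul(Rational(1, 4), 7) = Rational(7, 4) ≈ 1.7500)
Function('Y')(v, X) = -5
Function('x')(I) = Add(3, Mul(-1, I))
Function('G')(T) = 1
Function('m')(L) = Rational(1606, 801) (Function('m')(L) = Add(2, Mul(Add(3, Mul(-1, -5)), Pow(1602, -1))) = Add(2, Mul(Add(3, 5), Rational(1, 1602))) = Add(2, Mul(8, Rational(1, 1602))) = Add(2, Rational(4, 801)) = Rational(1606, 801))
Pow(Add(4178525, Function('m')(Function('G')(-28))), Rational(1, 2)) = Pow(Add(4178525, Rational(1606, 801)), Rational(1, 2)) = Pow(Rational(3347000131, 801), Rational(1, 2)) = Mul(Rational(1, 267), Pow(297883011659, Rational(1, 2)))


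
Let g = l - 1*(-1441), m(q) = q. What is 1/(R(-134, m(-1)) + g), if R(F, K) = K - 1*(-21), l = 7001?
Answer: 1/8462 ≈ 0.00011818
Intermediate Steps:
g = 8442 (g = 7001 - 1*(-1441) = 7001 + 1441 = 8442)
R(F, K) = 21 + K (R(F, K) = K + 21 = 21 + K)
1/(R(-134, m(-1)) + g) = 1/((21 - 1) + 8442) = 1/(20 + 8442) = 1/8462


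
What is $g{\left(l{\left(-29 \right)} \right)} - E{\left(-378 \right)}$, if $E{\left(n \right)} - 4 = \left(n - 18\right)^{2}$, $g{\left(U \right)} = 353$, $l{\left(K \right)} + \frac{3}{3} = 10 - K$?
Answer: $-156467$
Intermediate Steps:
$l{\left(K \right)} = 9 - K$ ($l{\left(K \right)} = -1 - \left(-10 + K\right) = 9 - K$)
$E{\left(n \right)} = 4 + \left(-18 + n\right)^{2}$ ($E{\left(n \right)} = 4 + \left(n - 18\right)^{2} = 4 + \left(-18 + n\right)^{2}$)
$g{\left(l{\left(-29 \right)} \right)} - E{\left(-378 \right)} = 353 - \left(4 + \left(-18 - 378\right)^{2}\right) = 353 - \left(4 + \left(-396\right)^{2}\right) = 353 - \left(4 + 156816\right) = 353 - 156820 = -156467$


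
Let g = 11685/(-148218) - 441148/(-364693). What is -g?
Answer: -2910696979/2574003194 ≈ -1.1308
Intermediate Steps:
g = 2910696979/2574003194 (g = 11685*(-1/148218) - 441148*(-1/364693) = -3895/49406 + 441148/364693 = 2910696979/2574003194 ≈ 1.1308)
-g = -1*2910696979/2574003194 = -2910696979/2574003194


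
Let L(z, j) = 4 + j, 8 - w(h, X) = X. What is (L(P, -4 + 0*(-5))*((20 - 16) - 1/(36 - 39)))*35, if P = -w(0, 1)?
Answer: 0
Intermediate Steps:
w(h, X) = 8 - X
P = -7 (P = -(8 - 1*1) = -(8 - 1) = -1*7 = -7)
(L(P, -4 + 0*(-5))*((20 - 16) - 1/(36 - 39)))*35 = ((4 + (-4 + 0*(-5)))*((20 - 16) - 1/(36 - 39)))*35 = ((4 + (-4 + 0))*(4 - 1/(-3)))*35 = ((4 - 4)*(4 - 1*(-1/3)))*35 = (0*(4 + 1/3))*35 = (0*(13/3))*35 = 0*35 = 0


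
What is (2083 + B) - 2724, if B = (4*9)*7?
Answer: -389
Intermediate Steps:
B = 252 (B = 36*7 = 252)
(2083 + B) - 2724 = (2083 + 252) - 2724 = 2335 - 2724 = -389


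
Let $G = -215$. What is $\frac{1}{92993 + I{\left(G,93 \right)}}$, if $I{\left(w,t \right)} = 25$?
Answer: $\frac{1}{93018} \approx 1.0751 \cdot 10^{-5}$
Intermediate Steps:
$\frac{1}{92993 + I{\left(G,93 \right)}} = \frac{1}{92993 + 25} = \frac{1}{93018}$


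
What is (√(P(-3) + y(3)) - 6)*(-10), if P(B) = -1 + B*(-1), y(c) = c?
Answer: 60 - 10*√5 ≈ 37.639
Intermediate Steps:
P(B) = -1 - B
(√(P(-3) + y(3)) - 6)*(-10) = (√((-1 - 1*(-3)) + 3) - 6)*(-10) = (√((-1 + 3) + 3) - 6)*(-10) = (√(2 + 3) - 6)*(-10) = (√5 - 6)*(-10) = (-6 + √5)*(-10) = 60 - 10*√5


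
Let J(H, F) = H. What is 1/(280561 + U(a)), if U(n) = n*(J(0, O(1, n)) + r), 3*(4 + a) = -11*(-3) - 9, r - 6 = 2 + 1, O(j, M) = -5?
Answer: 1/280597 ≈ 3.5638e-6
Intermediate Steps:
r = 9 (r = 6 + (2 + 1) = 6 + 3 = 9)
a = 4 (a = -4 + (-11*(-3) - 9)/3 = -4 + (33 - 9)/3 = -4 + (⅓)*24 = -4 + 8 = 4)
U(n) = 9*n (U(n) = n*(0 + 9) = n*9 = 9*n)
1/(280561 + U(a)) = 1/(280561 + 9*4) = 1/(280561 + 36) = 1/280597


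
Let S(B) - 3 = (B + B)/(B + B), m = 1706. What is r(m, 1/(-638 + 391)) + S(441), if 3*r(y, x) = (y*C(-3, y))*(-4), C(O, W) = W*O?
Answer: 11641748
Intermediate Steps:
S(B) = 4 (S(B) = 3 + (B + B)/(B + B) = 3 + (2*B)/((2*B)) = 3 + (2*B)*(1/(2*B)) = 3 + 1 = 4)
C(O, W) = O*W
r(y, x) = 4*y**2 (r(y, x) = ((y*(-3*y))*(-4))/3 = (-3*y**2*(-4))/3 = (12*y**2)/3 = 4*y**2)
r(m, 1/(-638 + 391)) + S(441) = 4*1706**2 + 4 = 4*2910436 + 4 = 11641744 + 4 = 11641748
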